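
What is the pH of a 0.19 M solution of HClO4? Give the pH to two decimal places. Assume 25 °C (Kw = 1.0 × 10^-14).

pH = 0.72

HClO4 is a strong acid and dissociates completely, so [H+] = 0.19 M.
pH = -log(0.19) = 0.72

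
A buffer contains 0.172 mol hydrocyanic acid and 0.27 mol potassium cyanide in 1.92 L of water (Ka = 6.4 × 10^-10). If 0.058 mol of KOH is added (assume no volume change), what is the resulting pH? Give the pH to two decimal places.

pH = 9.65

After neutralization: n(HCN) = 0.114 mol, n(CN-) = 0.328 mol.
pKa = −log(6.4 × 10^-10) = 9.194
pH = pKa + log([A⁻]/[HA]) = 9.194 + log(0.328/0.114) = 9.194 +0.459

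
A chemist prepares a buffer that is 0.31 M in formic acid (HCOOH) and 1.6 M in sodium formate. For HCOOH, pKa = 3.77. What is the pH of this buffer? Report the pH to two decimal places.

Using pH = pKa + log([base]/[acid]) with [base]/[acid] = 1.6/0.31:
pH = 3.77 + (+0.713) = 4.48

pH = 4.48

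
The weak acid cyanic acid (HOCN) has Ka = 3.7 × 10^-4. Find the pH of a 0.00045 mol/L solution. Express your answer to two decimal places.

HOCN ⇌ OCN- + H+
Let x = [H+] at equilibrium. Ka = x²/(0.00045 − x).
x is not negligible relative to C₀; solve x² + 0.00037·x − 1.66e-07 = 0.
x = (−Ka + √(Ka² + 4·Ka·C₀))/2 = 2.63 × 10^-4 M
pH = −log(2.63 × 10^-4) = 3.58

pH = 3.58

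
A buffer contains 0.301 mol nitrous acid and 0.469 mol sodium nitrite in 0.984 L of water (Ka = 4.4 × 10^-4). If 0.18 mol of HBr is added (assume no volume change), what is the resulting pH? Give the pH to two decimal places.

pH = 3.14

Added H+ converts NO2- to HNO2: HNO2 → 0.481 mol, NO2- → 0.289 mol.
pKa = −log(4.4 × 10^-4) = 3.357
pH = pKa + log([A⁻]/[HA]) = 3.357 + log(0.289/0.481) = 3.357 -0.221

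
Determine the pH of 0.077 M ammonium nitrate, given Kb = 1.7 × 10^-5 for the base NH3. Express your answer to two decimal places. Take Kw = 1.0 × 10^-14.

NH4+ is the conjugate acid of the weak base NH3.
Ka = Kw/Kb = 1.0×10^-14 / 1.7 × 10^-5 = 5.88 × 10^-10
From the ICE table, Ka = x²/(0.077 − x) = 5.88 × 10^-10.
Since Ka ≪ C₀, x ≈ √(Ka·C₀) = 6.73 × 10^-6 M.
pH = −log(6.73 × 10^-6) = 5.17

pH = 5.17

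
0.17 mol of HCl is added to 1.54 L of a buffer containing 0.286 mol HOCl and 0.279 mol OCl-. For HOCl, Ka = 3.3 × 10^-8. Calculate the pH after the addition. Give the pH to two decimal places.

pH = 6.86

Added H+ converts OCl- to HOCl: HOCl → 0.456 mol, OCl- → 0.109 mol.
pKa = −log(3.3 × 10^-8) = 7.481
pH = pKa + log([A⁻]/[HA]) = 7.481 + log(0.109/0.456) = 7.481 -0.622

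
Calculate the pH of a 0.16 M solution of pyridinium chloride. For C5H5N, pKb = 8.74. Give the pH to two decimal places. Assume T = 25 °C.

pH = 3.03

C5H5NH+ is the conjugate acid of the weak base C5H5N.
Kb = 10^(−8.74) = 1.82 × 10^-9
Ka = Kw/Kb = 1.0×10^-14 / 1.82 × 10^-9 = 5.49 × 10^-6
Let x = [H+] at equilibrium. Ka = x²/(0.16 − x).
Neglecting x in the denominator: x = √(5.49 × 10^-6 × 0.16) = 9.37 × 10^-4 M
(x/C₀ = 0.59% < 5%, so the approximation holds.)
pH = −log[H+] = −log(9.37 × 10^-4) = 3.03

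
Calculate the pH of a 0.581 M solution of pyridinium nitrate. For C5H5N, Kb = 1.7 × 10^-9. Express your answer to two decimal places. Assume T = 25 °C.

pH = 2.73

C5H5NH+ is the conjugate acid of the weak base C5H5N.
Ka = Kw/Kb = 1.0×10^-14 / 1.7 × 10^-9 = 5.88 × 10^-6
Let x = [H+] at equilibrium. Ka = x²/(0.581 − x).
Assume x ≪ 0.581: x ≈ √(5.88 × 10^-6 × 0.581) = 1.85 × 10^-3 M
pH = −log(1.85 × 10^-3) = 2.73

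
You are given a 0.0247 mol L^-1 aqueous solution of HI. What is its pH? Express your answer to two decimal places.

pH = 1.61

HI is a strong acid and dissociates completely, so [H+] = 0.0247 M.
pH = -log(0.0247) = 1.61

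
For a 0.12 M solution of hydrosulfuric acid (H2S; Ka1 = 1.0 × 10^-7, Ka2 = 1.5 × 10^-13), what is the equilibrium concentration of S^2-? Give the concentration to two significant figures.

First ionization gives [H+] ≈ [HS-] = 1.10 × 10^-4 M.
Second step: Ka2 = [H+][S^2-]/[HS-] ≈ [S^2-] (since [H+] ≈ [HS-]).
So [S^2-] ≈ Ka2.

1.5 × 10^-13 M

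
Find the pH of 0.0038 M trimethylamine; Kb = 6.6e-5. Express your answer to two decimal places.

(CH3)3N + H2O ⇌ (CH3)3NH+ + OH-
Kb = [OH-]²/(0.0038 − [OH-]) = 6.6 × 10^-5
The 5% rule fails; solving [OH-]² + Kb·[OH-] − Kb·C₀ = 0 exactly:
[OH-] = (−Kb + √(Kb² + 4·Kb·C₀))/2 = 4.69 × 10^-4 M
pOH = −log(4.69 × 10^-4) = 3.33; pH = 14.00 − 3.33 = 10.67

pH = 10.67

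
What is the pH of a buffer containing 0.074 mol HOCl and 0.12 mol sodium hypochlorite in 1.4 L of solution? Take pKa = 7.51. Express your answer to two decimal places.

Henderson–Hasselbalch: pH = pKa + log([OCl-]/[HOCl]) = 7.51 + log(0.12/0.074)
pH = 7.51 + (+0.210) = 7.72

pH = 7.72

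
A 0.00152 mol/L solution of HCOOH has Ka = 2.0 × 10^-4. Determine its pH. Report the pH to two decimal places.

pH = 3.34

HCOOH ⇌ HCOO- + H+
From the ICE table, Ka = [H+]²/(0.00152 − [H+]) = 2.0 × 10^-4.
[H+] is not negligible relative to C₀; solve [H+]² + 0.0002·[H+] − 3.04e-07 = 0.
[H+] = [−0.0002 + √(0.0002² + 1.22e-06)]/2 = 4.60 × 10^-4 M
pH = −log[H+] = −log(4.60 × 10^-4) = 3.34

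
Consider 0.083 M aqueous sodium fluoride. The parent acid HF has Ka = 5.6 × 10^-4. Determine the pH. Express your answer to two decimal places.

F- is the conjugate base of the weak acid HF.
Kb = Kw/Ka = 1.0×10^-14 / 5.6 × 10^-4 = 1.79 × 10^-11
Kb = [OH-]²/(0.083 − [OH-]) = 1.79 × 10^-11
Assume [OH-] ≪ 0.083: [OH-] ≈ √(1.79 × 10^-11 × 0.083) = 1.22 × 10^-6 M
Check: 0.0015% ionized — well under 5%, approximation valid.
pOH = 5.91, so pH = 14.00 − pOH = 8.09

pH = 8.09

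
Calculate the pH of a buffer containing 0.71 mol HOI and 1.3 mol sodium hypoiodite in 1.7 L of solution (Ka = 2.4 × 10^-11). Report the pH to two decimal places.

pH = 10.88

pKa = −log(2.4 × 10^-11) = 10.620
Using pH = pKa + log([base]/[acid]) with [base]/[acid] = 1.3/0.71:
pH = 10.620 + (+0.263) = 10.88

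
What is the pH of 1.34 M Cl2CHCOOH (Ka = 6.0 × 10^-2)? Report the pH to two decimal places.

pH = 0.59

Cl2CHCOOH ⇌ Cl2CHCOO- + H+
Let x = [H+] at equilibrium. Ka = x²/(1.34 − x).
The 5% rule fails; solving x² + Ka·x − Ka·C₀ = 0 exactly:
x = [−0.06 + √(0.06² + 0.322)]/2 = 2.55 × 10^-1 M
pH = −log(2.55 × 10^-1) = 0.59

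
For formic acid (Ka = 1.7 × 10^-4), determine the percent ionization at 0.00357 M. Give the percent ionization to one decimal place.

19.6%

HCOOH ⇌ HCOO- + H+; let x = [H+] at equilibrium.
Solve x² + 0.00017x − 6.07e-07 = 0 → x = 6.99 × 10^-4 M
% ionization = x/C₀ × 100% = 6.99 × 10^-4/0.00357 × 100% = 19.6%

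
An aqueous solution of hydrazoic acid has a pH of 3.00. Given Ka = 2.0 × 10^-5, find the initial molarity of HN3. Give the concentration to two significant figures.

C₀ = 5.1 × 10^-2 M

[H+] = 10^(-3.00) = 1.00 × 10^-3 M = x
Ka = x²/(C₀ − x) ⇒ C₀ = x + x²/Ka
C₀ = 1.00 × 10^-3 + (1.00 × 10^-3)²/(2.0 × 10^-5) = 5.10 × 10^-2 M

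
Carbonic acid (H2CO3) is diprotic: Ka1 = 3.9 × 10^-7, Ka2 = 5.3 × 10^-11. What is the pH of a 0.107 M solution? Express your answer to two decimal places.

Since Ka1 ≫ Ka2, the first ionization dominates [H+].
Ka1 = x²/(0.107 − x) = 3.9 × 10^-7
x ≈ √(3.9 × 10^-7 × 0.107) = 2.04 × 10^-4 M
pH = −log(2.04 × 10^-4) = 3.69

pH = 3.69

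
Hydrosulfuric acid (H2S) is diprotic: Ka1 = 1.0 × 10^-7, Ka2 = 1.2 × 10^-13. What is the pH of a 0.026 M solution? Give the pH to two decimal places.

Since Ka1 ≫ Ka2, the first ionization dominates [H+].
Ka1 = x²/(0.026 − x) = 1.0 × 10^-7
x ≈ √(1.0 × 10^-7 × 0.026) = 5.10 × 10^-5 M
pH = −log(5.10 × 10^-5) = 4.29

pH = 4.29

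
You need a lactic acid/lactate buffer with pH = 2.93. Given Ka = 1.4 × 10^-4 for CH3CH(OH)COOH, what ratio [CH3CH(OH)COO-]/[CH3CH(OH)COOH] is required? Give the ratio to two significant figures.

pKa = -log(1.4 × 10^-4) = 3.854
pH = pKa + log(r) ⇒ log(r) = 2.93 − 3.854 = -0.924
r = [CH3CH(OH)COO-]/[CH3CH(OH)COOH] = 10^(-0.924) = 0.119

ratio = 0.12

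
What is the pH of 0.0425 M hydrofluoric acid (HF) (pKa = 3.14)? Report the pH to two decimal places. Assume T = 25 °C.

pH = 2.28

HF ⇌ F- + H+
Ka = 10^(−3.14) = 7.24 × 10^-4
Ka = x²/(0.0425 − x) = 7.24 × 10^-4
x is not negligible relative to C₀; solve x² + 0.000724·x − 3.08e-05 = 0.
x = (−Ka + √(Ka² + 4·Ka·C₀))/2 = 5.20 × 10^-3 M
pH = −log(5.20 × 10^-3) = 2.28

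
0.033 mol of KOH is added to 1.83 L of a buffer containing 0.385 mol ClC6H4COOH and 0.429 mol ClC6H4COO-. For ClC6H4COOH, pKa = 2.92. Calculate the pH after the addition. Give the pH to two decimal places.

OH- converts ClC6H4COOH to ClC6H4COO-: ClC6H4COOH → 0.352 mol, ClC6H4COO- → 0.462 mol.
Henderson–Hasselbalch with mole ratio 0.462/0.352: pH = 2.92 + (+0.118)

pH = 3.04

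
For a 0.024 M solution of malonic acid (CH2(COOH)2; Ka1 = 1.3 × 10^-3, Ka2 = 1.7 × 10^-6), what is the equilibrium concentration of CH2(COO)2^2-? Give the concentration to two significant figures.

First ionization gives [H+] ≈ [CH2(COOH)COO-] = 4.97 × 10^-3 M.
Second step: Ka2 = [H+][CH2(COO)2^2-]/[CH2(COOH)COO-] ≈ [CH2(COO)2^2-] (since [H+] ≈ [CH2(COOH)COO-]).
So [CH2(COO)2^2-] ≈ Ka2.

1.7 × 10^-6 M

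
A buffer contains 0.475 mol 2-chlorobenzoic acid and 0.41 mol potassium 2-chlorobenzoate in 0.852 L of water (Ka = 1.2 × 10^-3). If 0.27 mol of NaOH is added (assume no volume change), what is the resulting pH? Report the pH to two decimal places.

After neutralization: n(ClC6H4COOH) = 0.205 mol, n(ClC6H4COO-) = 0.68 mol.
pKa = −log(1.2 × 10^-3) = 2.921
Henderson–Hasselbalch with mole ratio 0.68/0.205: pH = 2.921 + (+0.521)

pH = 3.44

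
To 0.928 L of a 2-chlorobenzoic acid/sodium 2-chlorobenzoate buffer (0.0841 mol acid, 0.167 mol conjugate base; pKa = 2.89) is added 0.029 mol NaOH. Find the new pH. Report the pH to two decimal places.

OH- converts ClC6H4COOH to ClC6H4COO-: ClC6H4COOH → 0.0551 mol, ClC6H4COO- → 0.196 mol.
pH = pKa + log(n_ClC6H4COO-/n_ClC6H4COOH) = 2.89 + log(0.196/0.0551) = 2.89 + (+0.551)

pH = 3.44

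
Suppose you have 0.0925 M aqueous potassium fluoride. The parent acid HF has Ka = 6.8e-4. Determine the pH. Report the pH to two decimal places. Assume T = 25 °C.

F- is the conjugate base of the weak acid HF.
Kb = Kw/Ka = 1.0×10^-14 / 6.8 × 10^-4 = 1.47 × 10^-11
From the ICE table, Kb = x²/(0.0925 − x) = 1.47 × 10^-11.
Neglecting x in the denominator: x = √(1.47 × 10^-11 × 0.0925) = 1.17 × 10^-6 M
(x/C₀ = 0.0013% < 5%, so the approximation holds.)
pOH = −log(1.17 × 10^-6) = 5.93; pH = 14.00 − 5.93 = 8.07

pH = 8.07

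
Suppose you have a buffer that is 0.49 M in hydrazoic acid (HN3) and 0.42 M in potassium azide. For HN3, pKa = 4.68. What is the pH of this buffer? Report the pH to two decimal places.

pH = 4.61

Using pH = pKa + log([base]/[acid]) with [base]/[acid] = 0.42/0.49:
pH = 4.68 + (-0.067) = 4.61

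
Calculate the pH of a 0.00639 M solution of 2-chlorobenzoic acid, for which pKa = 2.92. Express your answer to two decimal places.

ClC6H4COOH ⇌ ClC6H4COO- + H+
Ka = 10^(−2.92) = 1.20 × 10^-3
Ka = [H+]²/(0.00639 − [H+]) = 1.20 × 10^-3
[H+] is not negligible relative to C₀; solve [H+]² + 0.0012·[H+] − 7.67e-06 = 0.
[H+] = (−Ka + √(Ka² + 4·Ka·C₀))/2 = 2.23 × 10^-3 M
pH = −log(2.23 × 10^-3) = 2.65

pH = 2.65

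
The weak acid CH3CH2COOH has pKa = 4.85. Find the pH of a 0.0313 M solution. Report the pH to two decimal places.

pH = 3.18

CH3CH2COOH ⇌ CH3CH2COO- + H+
Ka = 10^(−4.85) = 1.41 × 10^-5
From the ICE table, Ka = x²/(0.0313 − x) = 1.41 × 10^-5.
Since Ka ≪ C₀, x ≈ √(Ka·C₀) = 6.64 × 10^-4 M.
Check: 2.1% ionized — well under 5%, approximation valid.
pH = −log[H+] = −log(6.64 × 10^-4) = 3.18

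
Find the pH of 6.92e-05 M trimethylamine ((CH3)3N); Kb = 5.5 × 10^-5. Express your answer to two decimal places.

(CH3)3N + H2O ⇌ (CH3)3NH+ + OH-
Let x = [OH-] at equilibrium. Kb = x²/(6.92e-05 − x).
x is not negligible relative to C₀; solve x² + 5.5e-05·x − 3.81e-09 = 0.
x = [−5.5e-05 + √(5.5e-05² + 1.52e-08)]/2 = 4.00 × 10^-5 M
pOH = −log(4.00 × 10^-5) = 4.40; pH = 14.00 − 4.40 = 9.60

pH = 9.60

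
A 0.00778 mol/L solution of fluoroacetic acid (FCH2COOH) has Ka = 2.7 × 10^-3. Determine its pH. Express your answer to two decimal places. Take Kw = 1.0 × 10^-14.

pH = 2.46

FCH2COOH ⇌ FCH2COO- + H+
From the ICE table, Ka = [H+]²/(0.00778 − [H+]) = 2.7 × 10^-3.
The 5% rule fails; solving [H+]² + Ka·[H+] − Ka·C₀ = 0 exactly:
[H+] = (−Ka + √(Ka² + 4·Ka·C₀))/2 = 3.43 × 10^-3 M
pH = −log(3.43 × 10^-3) = 2.46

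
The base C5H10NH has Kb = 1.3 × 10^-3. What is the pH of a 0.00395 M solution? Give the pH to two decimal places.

pH = 11.23

C5H10NH + H2O ⇌ C5H10NH2+ + OH-
Kb = [OH-]²/(0.00395 − [OH-]) = 1.3 × 10^-3
[OH-] is not negligible relative to C₀; solve [OH-]² + 0.0013·[OH-] − 5.13e-06 = 0.
[OH-] = (−Kb + √(Kb² + 4·Kb·C₀))/2 = 1.71 × 10^-3 M
pOH = 2.77, so pH = 14.00 − pOH = 11.23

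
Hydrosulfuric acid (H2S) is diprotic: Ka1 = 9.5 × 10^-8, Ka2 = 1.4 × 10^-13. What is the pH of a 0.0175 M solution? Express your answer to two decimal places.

pH = 4.39

Ka1 ≫ Ka2, so treat the first dissociation as the only significant source of H+.
Ka1 = x²/(0.0175 − x) = 9.5 × 10^-8
x ≈ √(9.5 × 10^-8 × 0.0175) = 4.08 × 10^-5 M
pH = −log(4.08 × 10^-5) = 4.39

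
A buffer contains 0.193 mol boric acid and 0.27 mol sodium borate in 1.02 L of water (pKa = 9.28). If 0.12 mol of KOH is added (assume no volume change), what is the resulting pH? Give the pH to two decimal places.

pH = 10.01

After neutralization: n(B(OH)3) = 0.073 mol, n(B(OH)4-) = 0.39 mol.
pH = pKa + log(n_B(OH)4-/n_B(OH)3) = 9.28 + log(0.39/0.073) = 9.28 + (+0.728)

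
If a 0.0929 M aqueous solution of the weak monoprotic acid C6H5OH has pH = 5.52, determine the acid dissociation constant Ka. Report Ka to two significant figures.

Ka = 9.8 × 10^-11

[H+] = 10^(-5.52) = 3.02 × 10^-6 M
At equilibrium [HA] = 0.0929 − 3.02 × 10^-6 = 9.29 × 10^-2 M
Ka = [H+][A-]/[HA] = (3.02 × 10^-6)² / 9.29 × 10^-2 = 9.8 × 10^-11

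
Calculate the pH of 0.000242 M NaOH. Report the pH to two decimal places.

NaOH is a strong base; [OH-] = 0.000242 M.
pOH = -log(0.000242) = 3.62
pH = 14.00 - 3.62 = 10.38

pH = 10.38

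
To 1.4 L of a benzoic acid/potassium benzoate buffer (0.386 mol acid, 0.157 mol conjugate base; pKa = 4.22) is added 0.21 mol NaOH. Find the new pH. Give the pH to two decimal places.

pH = 4.54

After neutralization: n(C6H5COOH) = 0.176 mol, n(C6H5COO-) = 0.367 mol.
pH = pKa + log(n_C6H5COO-/n_C6H5COOH) = 4.22 + log(0.367/0.176) = 4.22 + (+0.319)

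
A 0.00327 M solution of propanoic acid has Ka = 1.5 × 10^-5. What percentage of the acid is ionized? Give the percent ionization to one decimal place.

6.5%

CH3CH2COOH ⇌ CH3CH2COO- + H+; let x = [H+] at equilibrium.
Ka = x²/(C₀ − x); solving the quadratic gives x = 2.14 × 10^-4 M.
Fraction ionized = 2.14 × 10^-4 / 0.00327 = 0.0654 → 6.5%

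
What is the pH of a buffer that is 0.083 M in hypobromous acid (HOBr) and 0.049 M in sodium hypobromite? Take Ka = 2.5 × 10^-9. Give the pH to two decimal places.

pKa = −log(2.5 × 10^-9) = 8.602
Henderson–Hasselbalch: pH = pKa + log([OBr-]/[HOBr]) = 8.602 + log(0.049/0.083)
pH = 8.602 + (-0.229) = 8.37

pH = 8.37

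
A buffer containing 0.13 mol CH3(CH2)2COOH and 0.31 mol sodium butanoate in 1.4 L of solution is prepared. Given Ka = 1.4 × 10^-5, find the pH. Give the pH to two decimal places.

pH = 5.23

pKa = −log(1.4 × 10^-5) = 4.854
Using pH = pKa + log([base]/[acid]) with [base]/[acid] = 0.31/0.13:
pH = 4.854 + (+0.377) = 5.23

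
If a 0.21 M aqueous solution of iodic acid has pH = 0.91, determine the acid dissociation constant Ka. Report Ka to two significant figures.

Ka = 1.7 × 10^-1

[H+] = 10^(-0.91) = 1.23 × 10^-1 M
At equilibrium [HA] = 0.21 − 1.23 × 10^-1 = 8.70 × 10^-2 M
Ka = [H+][A-]/[HA] = (1.23 × 10^-1)² / 8.70 × 10^-2 = 1.7 × 10^-1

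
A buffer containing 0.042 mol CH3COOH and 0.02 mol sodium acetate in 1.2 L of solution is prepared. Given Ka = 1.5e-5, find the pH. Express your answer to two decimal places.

pH = 4.50

pKa = −log(1.5 × 10^-5) = 4.824
pH = pKa + log([A⁻]/[HA]) = 4.824 + log(0.02/0.042)
pH = 4.824 + (-0.322) = 4.50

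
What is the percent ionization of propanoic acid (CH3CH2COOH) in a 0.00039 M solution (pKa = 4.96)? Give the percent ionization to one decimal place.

15.4%

CH3CH2COOH ⇌ CH3CH2COO- + H+; let x = [H+] at equilibrium.
Ka = 10^(−4.96) = 1.10 × 10^-5
Ka = x²/(C₀ − x); solving the quadratic gives x = 6.02 × 10^-5 M.
% ionization = x/C₀ × 100% = 6.02 × 10^-5/0.00039 × 100% = 15.4%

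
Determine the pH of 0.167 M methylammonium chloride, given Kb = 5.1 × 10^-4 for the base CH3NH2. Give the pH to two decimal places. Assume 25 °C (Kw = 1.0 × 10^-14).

pH = 5.74

CH3NH3+ is the conjugate acid of the weak base CH3NH2.
Ka = Kw/Kb = 1.0×10^-14 / 5.1 × 10^-4 = 1.96 × 10^-11
From the ICE table, Ka = [H+]²/(0.167 − [H+]) = 1.96 × 10^-11.
Since Ka ≪ C₀, [H+] ≈ √(Ka·C₀) = 1.81 × 10^-6 M.
pH = −log(1.81 × 10^-6) = 5.74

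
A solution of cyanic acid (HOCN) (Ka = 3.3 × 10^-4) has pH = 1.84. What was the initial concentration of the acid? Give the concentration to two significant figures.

[H+] = 10^(-1.84) = 1.45 × 10^-2 M = x
Ka = x²/(C₀ − x) ⇒ C₀ = x + x²/Ka
C₀ = 1.45 × 10^-2 + (1.45 × 10^-2)²/(3.3 × 10^-4) = 6.52 × 10^-1 M

C₀ = 6.5 × 10^-1 M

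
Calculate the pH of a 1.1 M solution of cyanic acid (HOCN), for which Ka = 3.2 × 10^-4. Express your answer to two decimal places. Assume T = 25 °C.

HOCN ⇌ OCN- + H+
Ka = [H+]²/(1.1 − [H+]) = 3.2 × 10^-4
Neglecting [H+] in the denominator: [H+] = √(3.2 × 10^-4 × 1.1) = 1.88 × 10^-2 M
pH = −log[H+] = −log(1.88 × 10^-2) = 1.73

pH = 1.73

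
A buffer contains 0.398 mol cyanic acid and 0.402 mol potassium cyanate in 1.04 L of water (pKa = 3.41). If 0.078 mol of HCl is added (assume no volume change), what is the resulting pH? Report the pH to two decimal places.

pH = 3.24

After neutralization: n(HOCN) = 0.476 mol, n(OCN-) = 0.324 mol.
pH = pKa + log([A⁻]/[HA]) = 3.41 + log(0.324/0.476) = 3.41 -0.167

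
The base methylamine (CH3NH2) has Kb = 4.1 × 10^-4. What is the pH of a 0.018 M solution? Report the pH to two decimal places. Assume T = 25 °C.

pH = 11.40

CH3NH2 + H2O ⇌ CH3NH3+ + OH-
Let x = [OH-] at equilibrium. Kb = x²/(0.018 − x).
The 5% rule fails; solving x² + Kb·x − Kb·C₀ = 0 exactly:
x = [−0.00041 + √(0.00041² + 2.95e-05)]/2 = 2.52 × 10^-3 M
pOH = −log(2.52 × 10^-3) = 2.60; pH = 14.00 − 2.60 = 11.40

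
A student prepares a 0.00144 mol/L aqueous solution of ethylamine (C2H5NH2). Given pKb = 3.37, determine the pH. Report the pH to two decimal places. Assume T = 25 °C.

pH = 10.78

C2H5NH2 + H2O ⇌ C2H5NH3+ + OH-
Kb = 10^(−3.37) = 4.27 × 10^-4
From the ICE table, Kb = x²/(0.00144 − x) = 4.27 × 10^-4.
x is not negligible relative to C₀; solve x² + 0.000427·x − 6.15e-07 = 0.
x = [−0.000427 + √(0.000427² + 2.46e-06)]/2 = 5.99 × 10^-4 M
pOH = 3.22, so pH = 14.00 − pOH = 10.78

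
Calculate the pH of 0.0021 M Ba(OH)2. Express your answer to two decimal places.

pH = 11.62

Ba(OH)2 is a strong base (each formula unit releases 2 OH-); [OH-] = 0.0042 M.
pOH = -log(0.0042) = 2.38
pH = 14.00 - 2.38 = 11.62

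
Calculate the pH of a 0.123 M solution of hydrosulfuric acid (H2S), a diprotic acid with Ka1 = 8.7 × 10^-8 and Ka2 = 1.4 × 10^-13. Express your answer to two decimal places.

pH = 3.99

Ka1 ≫ Ka2, so treat the first dissociation as the only significant source of H+.
Ka1 = x²/(0.123 − x) = 8.7 × 10^-8
x ≈ √(8.7 × 10^-8 × 0.123) = 1.03 × 10^-4 M
pH = −log(1.03 × 10^-4) = 3.99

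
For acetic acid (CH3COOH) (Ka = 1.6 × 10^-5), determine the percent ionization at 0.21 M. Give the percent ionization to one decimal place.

CH3COOH ⇌ CH3COO- + H+; let x = [H+] at equilibrium.
x ≈ √(Ka·C₀) = √(1.6 × 10^-5 × 0.21) = 1.83 × 10^-3 M
Fraction ionized = 1.83 × 10^-3 / 0.21 = 0.0087 → 0.9%

0.9%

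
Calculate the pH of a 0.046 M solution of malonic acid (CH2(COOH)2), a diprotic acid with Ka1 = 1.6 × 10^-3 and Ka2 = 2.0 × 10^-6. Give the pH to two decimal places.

pH = 2.11

Since Ka1 ≫ Ka2, the first ionization dominates [H+].
Ka1 = x²/(0.046 − x) = 1.6 × 10^-3
Solving the quadratic: x = (−Ka1 + √(Ka1² + 4·Ka1·C₀))/2 = 7.82 × 10^-3 M
pH = −log(7.82 × 10^-3) = 2.11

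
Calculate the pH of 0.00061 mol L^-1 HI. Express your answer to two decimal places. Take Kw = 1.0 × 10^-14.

pH = 3.21

HI is a strong acid and dissociates completely, so [H+] = 0.00061 M.
pH = -log(0.00061) = 3.21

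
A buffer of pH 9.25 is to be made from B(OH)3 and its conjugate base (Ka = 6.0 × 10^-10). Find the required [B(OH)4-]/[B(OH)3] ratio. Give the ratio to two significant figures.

ratio = 1.1

pKa = -log(6.0 × 10^-10) = 9.222
pH = pKa + log(r) ⇒ log(r) = 9.25 − 9.222 = +0.028
r = [B(OH)4-]/[B(OH)3] = 10^(+0.028) = 1.07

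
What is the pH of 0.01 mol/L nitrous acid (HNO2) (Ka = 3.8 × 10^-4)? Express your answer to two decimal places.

pH = 2.75

HNO2 ⇌ NO2- + H+
Let x = [H+] at equilibrium. Ka = x²/(0.01 − x).
The 5% rule fails; solving x² + Ka·x − Ka·C₀ = 0 exactly:
x = (−Ka + √(Ka² + 4·Ka·C₀))/2 = 1.77 × 10^-3 M
pH = −log(1.77 × 10^-3) = 2.75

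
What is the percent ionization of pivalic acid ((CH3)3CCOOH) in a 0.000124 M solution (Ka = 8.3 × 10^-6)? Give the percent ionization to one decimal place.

22.7%

(CH3)3CCOOH ⇌ (CH3)3CCOO- + H+; let x = [H+] at equilibrium.
Solve x² + 8.3e-06x − 1.03e-09 = 0 → x = 2.82 × 10^-5 M
Fraction ionized = 2.82 × 10^-5 / 0.000124 = 0.2274 → 22.7%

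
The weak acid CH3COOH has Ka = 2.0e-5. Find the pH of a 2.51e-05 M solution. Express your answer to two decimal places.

CH3COOH ⇌ CH3COO- + H+
Ka = [H+]²/(2.51e-05 − [H+]) = 2.0 × 10^-5
Here C₀/Ka ≈ 1.25, so the small-[H+] approximation fails. Use the quadratic:
[H+] = (−Ka + √(Ka² + 4·Ka·C₀))/2 = 1.45 × 10^-5 M
pH = −log(1.45 × 10^-5) = 4.84

pH = 4.84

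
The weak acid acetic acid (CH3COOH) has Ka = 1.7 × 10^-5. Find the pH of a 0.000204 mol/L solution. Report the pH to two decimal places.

pH = 4.29

CH3COOH ⇌ CH3COO- + H+
Ka = x²/(0.000204 − x) = 1.7 × 10^-5
x is not negligible relative to C₀; solve x² + 1.7e-05·x − 3.47e-09 = 0.
x = (−Ka + √(Ka² + 4·Ka·C₀))/2 = 5.10 × 10^-5 M
pH = −log[H+] = −log(5.10 × 10^-5) = 4.29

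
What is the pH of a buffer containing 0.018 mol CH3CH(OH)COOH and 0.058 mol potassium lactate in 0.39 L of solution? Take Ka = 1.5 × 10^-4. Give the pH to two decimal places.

pH = 4.33

pKa = −log(1.5 × 10^-4) = 3.824
Using pH = pKa + log([base]/[acid]) with [base]/[acid] = 0.058/0.018:
pH = 3.824 + (+0.508) = 4.33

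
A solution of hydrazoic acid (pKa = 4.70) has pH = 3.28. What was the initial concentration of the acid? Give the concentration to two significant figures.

[H+] = 10^(-3.28) = 5.25 × 10^-4 M = x
Ka = 10^(−4.70) = 2.00 × 10^-5
Ka = x²/(C₀ − x) ⇒ C₀ = x + x²/Ka
C₀ = 5.25 × 10^-4 + (5.25 × 10^-4)²/(2.00 × 10^-5) = 1.43 × 10^-2 M

C₀ = 1.4 × 10^-2 M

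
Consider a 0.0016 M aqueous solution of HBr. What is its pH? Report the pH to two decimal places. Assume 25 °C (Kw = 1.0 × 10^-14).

pH = 2.80

HBr is a strong acid and dissociates completely, so [H+] = 0.0016 M.
pH = -log(0.0016) = 2.80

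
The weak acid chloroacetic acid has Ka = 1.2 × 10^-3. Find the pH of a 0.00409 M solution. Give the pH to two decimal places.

pH = 2.77

ClCH2COOH ⇌ ClCH2COO- + H+
From the ICE table, Ka = x²/(0.00409 − x) = 1.2 × 10^-3.
x is not negligible relative to C₀; solve x² + 0.0012·x − 4.91e-06 = 0.
x = (−Ka + √(Ka² + 4·Ka·C₀))/2 = 1.70 × 10^-3 M
pH = −log[H+] = −log(1.70 × 10^-3) = 2.77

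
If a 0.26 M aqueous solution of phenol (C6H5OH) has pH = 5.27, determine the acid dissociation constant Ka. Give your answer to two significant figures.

Ka = 1.1 × 10^-10

[H+] = 10^(-5.27) = 5.37 × 10^-6 M
At equilibrium [HA] = 0.26 − 5.37 × 10^-6 = 2.60 × 10^-1 M
Ka = [H+][A-]/[HA] = (5.37 × 10^-6)² / 2.60 × 10^-1 = 1.1 × 10^-10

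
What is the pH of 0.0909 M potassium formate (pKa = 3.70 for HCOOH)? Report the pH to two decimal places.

pH = 8.33

HCOO- is the conjugate base of the weak acid HCOOH.
Ka = 10^(−3.70) = 2.00 × 10^-4
Kb = Kw/Ka = 1.0×10^-14 / 2.00 × 10^-4 = 5.00 × 10^-11
Kb = [OH-]²/(0.0909 − [OH-]) = 5.00 × 10^-11
Assume [OH-] ≪ 0.0909: [OH-] ≈ √(5.00 × 10^-11 × 0.0909) = 2.13 × 10^-6 M
pOH = −log(2.13 × 10^-6) = 5.67; pH = 14.00 − 5.67 = 8.33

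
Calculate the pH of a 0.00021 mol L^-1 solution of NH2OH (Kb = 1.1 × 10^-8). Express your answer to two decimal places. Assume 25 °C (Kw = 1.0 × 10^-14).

pH = 8.18

NH2OH + H2O ⇌ NH3OH+ + OH-
Kb = x²/(0.00021 − x) = 1.1 × 10^-8
Neglecting x in the denominator: x = √(1.1 × 10^-8 × 0.00021) = 1.52 × 10^-6 M
Check: 0.72% ionized — well under 5%, approximation valid.
pOH = −log(1.52 × 10^-6) = 5.82; pH = 14.00 − 5.82 = 8.18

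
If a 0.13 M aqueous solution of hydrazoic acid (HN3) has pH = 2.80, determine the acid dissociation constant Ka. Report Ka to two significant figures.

Ka = 2.0 × 10^-5

[H+] = 10^(-2.80) = 1.58 × 10^-3 M
At equilibrium [HA] = 0.13 − 1.58 × 10^-3 = 1.28 × 10^-1 M
Ka = [H+][A-]/[HA] = (1.58 × 10^-3)² / 1.28 × 10^-1 = 2.0 × 10^-5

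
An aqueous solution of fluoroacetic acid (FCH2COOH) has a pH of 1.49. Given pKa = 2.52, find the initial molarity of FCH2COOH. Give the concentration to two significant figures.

C₀ = 3.8 × 10^-1 M

[H+] = 10^(-1.49) = 3.24 × 10^-2 M = x
Ka = 10^(−2.52) = 3.02 × 10^-3
Ka = x²/(C₀ − x) ⇒ C₀ = x + x²/Ka
C₀ = 3.24 × 10^-2 + (3.24 × 10^-2)²/(3.02 × 10^-3) = 3.80 × 10^-1 M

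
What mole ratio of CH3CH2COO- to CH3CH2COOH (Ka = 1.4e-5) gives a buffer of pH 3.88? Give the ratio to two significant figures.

ratio = 0.11

pKa = -log(1.4 × 10^-5) = 4.854
pH = pKa + log(r) ⇒ log(r) = 3.88 − 4.854 = -0.974
r = [CH3CH2COO-]/[CH3CH2COOH] = 10^(-0.974) = 0.106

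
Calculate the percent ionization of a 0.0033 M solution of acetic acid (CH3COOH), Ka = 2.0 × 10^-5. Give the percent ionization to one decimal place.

7.5%

CH3COOH ⇌ CH3COO- + H+; let x = [H+] at equilibrium.
Ka = x²/(C₀ − x); solving the quadratic gives x = 2.47 × 10^-4 M.
Fraction ionized = 2.47 × 10^-4 / 0.0033 = 0.0748 → 7.5%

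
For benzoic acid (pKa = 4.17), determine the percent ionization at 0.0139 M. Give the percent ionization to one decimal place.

6.7%

C6H5COOH ⇌ C6H5COO- + H+; let x = [H+] at equilibrium.
Ka = 10^(−4.17) = 6.76 × 10^-5
Ka = x²/(C₀ − x); solving the quadratic gives x = 9.36 × 10^-4 M.
Fraction ionized = 9.36 × 10^-4 / 0.0139 = 0.0673 → 6.7%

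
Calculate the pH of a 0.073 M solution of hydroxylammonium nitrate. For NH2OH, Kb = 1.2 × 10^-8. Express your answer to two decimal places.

NH3OH+ is the conjugate acid of the weak base NH2OH.
Ka = Kw/Kb = 1.0×10^-14 / 1.2 × 10^-8 = 8.33 × 10^-7
Ka = [H+]²/(0.073 − [H+]) = 8.33 × 10^-7
Since Ka ≪ C₀, [H+] ≈ √(Ka·C₀) = 2.47 × 10^-4 M.
Check: 0.34% ionized — well under 5%, approximation valid.
pH = −log(2.47 × 10^-4) = 3.61

pH = 3.61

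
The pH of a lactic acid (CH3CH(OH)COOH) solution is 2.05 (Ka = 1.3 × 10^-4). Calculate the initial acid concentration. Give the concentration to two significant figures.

C₀ = 6.2 × 10^-1 M

[H+] = 10^(-2.05) = 8.91 × 10^-3 M = x
Ka = x²/(C₀ − x) ⇒ C₀ = x + x²/Ka
C₀ = 8.91 × 10^-3 + (8.91 × 10^-3)²/(1.3 × 10^-4) = 6.20 × 10^-1 M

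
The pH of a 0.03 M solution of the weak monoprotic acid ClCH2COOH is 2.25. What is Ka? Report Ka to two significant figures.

[H+] = 10^(-2.25) = 5.62 × 10^-3 M
At equilibrium [HA] = 0.03 − 5.62 × 10^-3 = 2.44 × 10^-2 M
Ka = [H+][A-]/[HA] = (5.62 × 10^-3)² / 2.44 × 10^-2 = 1.3 × 10^-3

Ka = 1.3 × 10^-3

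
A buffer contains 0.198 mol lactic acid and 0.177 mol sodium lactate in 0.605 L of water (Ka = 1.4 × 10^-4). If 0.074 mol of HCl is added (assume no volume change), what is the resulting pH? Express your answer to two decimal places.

pH = 3.43

Added H+ converts CH3CH(OH)COO- to CH3CH(OH)COOH: CH3CH(OH)COOH → 0.272 mol, CH3CH(OH)COO- → 0.103 mol.
pKa = −log(1.4 × 10^-4) = 3.854
Henderson–Hasselbalch with mole ratio 0.103/0.272: pH = 3.854 + (-0.422)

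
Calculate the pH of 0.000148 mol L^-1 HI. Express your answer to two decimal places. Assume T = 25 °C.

HI is a strong acid and dissociates completely, so [H+] = 0.000148 M.
pH = -log(0.000148) = 3.83

pH = 3.83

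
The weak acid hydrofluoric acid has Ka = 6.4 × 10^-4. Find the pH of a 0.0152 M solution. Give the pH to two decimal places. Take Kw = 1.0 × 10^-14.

pH = 2.55

HF ⇌ F- + H+
From the ICE table, Ka = x²/(0.0152 − x) = 6.4 × 10^-4.
Here C₀/Ka ≈ 23.7, so the small-x approximation fails. Use the quadratic:
x = (−Ka + √(Ka² + 4·Ka·C₀))/2 = 2.82 × 10^-3 M
pH = −log[H+] = −log(2.82 × 10^-3) = 2.55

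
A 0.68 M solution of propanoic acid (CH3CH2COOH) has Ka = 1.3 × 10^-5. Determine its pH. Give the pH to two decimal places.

pH = 2.53

CH3CH2COOH ⇌ CH3CH2COO- + H+
Ka = x²/(0.68 − x) = 1.3 × 10^-5
Since Ka ≪ C₀, x ≈ √(Ka·C₀) = 2.97 × 10^-3 M.
pH = −log[H+] = −log(2.97 × 10^-3) = 2.53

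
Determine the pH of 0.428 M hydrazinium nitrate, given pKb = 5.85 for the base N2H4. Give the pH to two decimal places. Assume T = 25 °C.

pH = 4.26

N2H5+ is the conjugate acid of the weak base N2H4.
Kb = 10^(−5.85) = 1.41 × 10^-6
Ka = Kw/Kb = 1.0×10^-14 / 1.41 × 10^-6 = 7.09 × 10^-9
From the ICE table, Ka = x²/(0.428 − x) = 7.09 × 10^-9.
Assume x ≪ 0.428: x ≈ √(7.09 × 10^-9 × 0.428) = 5.51 × 10^-5 M
(x/C₀ = 0.013% < 5%, so the approximation holds.)
pH = −log[H+] = −log(5.51 × 10^-5) = 4.26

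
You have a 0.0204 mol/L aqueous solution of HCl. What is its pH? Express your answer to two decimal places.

pH = 1.69

HCl is a strong acid and dissociates completely, so [H+] = 0.0204 M.
pH = -log(0.0204) = 1.69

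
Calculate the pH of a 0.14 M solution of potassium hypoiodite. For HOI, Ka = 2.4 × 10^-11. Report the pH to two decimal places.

OI- is the conjugate base of the weak acid HOI.
Kb = Kw/Ka = 1.0×10^-14 / 2.4 × 10^-11 = 4.17 × 10^-4
Kb = [OH-]²/(0.14 − [OH-]) = 4.17 × 10^-4
[OH-] is not negligible relative to C₀; solve [OH-]² + 0.000417·[OH-] − 5.84e-05 = 0.
[OH-] = [−0.000417 + √(0.000417² + 0.000234)]/2 = 7.44 × 10^-3 M
pOH = −log(7.44 × 10^-3) = 2.13; pH = 14.00 − 2.13 = 11.87

pH = 11.87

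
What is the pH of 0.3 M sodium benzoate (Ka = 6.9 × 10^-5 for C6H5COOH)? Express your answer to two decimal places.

C6H5COO- is the conjugate base of the weak acid C6H5COOH.
Kb = Kw/Ka = 1.0×10^-14 / 6.9 × 10^-5 = 1.45 × 10^-10
From the ICE table, Kb = x²/(0.3 − x) = 1.45 × 10^-10.
Neglecting x in the denominator: x = √(1.45 × 10^-10 × 0.3) = 6.60 × 10^-6 M
pOH = 5.18, so pH = 14.00 − pOH = 8.82

pH = 8.82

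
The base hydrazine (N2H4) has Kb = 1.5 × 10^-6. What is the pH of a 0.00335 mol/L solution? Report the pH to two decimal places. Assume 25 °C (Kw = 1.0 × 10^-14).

pH = 9.85

N2H4 + H2O ⇌ N2H5+ + OH-
Kb = x²/(0.00335 − x) = 1.5 × 10^-6
Assume x ≪ 0.00335: x ≈ √(1.5 × 10^-6 × 0.00335) = 7.09 × 10^-5 M
Check: 2.1% ionized — well under 5%, approximation valid.
pOH = −log(7.09 × 10^-5) = 4.15; pH = 14.00 − 4.15 = 9.85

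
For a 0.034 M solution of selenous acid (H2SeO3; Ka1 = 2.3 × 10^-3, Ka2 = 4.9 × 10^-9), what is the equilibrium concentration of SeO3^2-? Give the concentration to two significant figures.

4.9 × 10^-9 M

First ionization gives [H+] ≈ [HSeO3-] = 7.77 × 10^-3 M.
Second step: Ka2 = [H+][SeO3^2-]/[HSeO3-] ≈ [SeO3^2-] (since [H+] ≈ [HSeO3-]).
So [SeO3^2-] ≈ Ka2.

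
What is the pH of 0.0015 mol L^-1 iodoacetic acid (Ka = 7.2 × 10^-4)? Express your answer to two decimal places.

ICH2COOH ⇌ ICH2COO- + H+
From the ICE table, Ka = [H+]²/(0.0015 − [H+]) = 7.2 × 10^-4.
Here C₀/Ka ≈ 2.08, so the small-[H+] approximation fails. Use the quadratic:
[H+] = (−Ka + √(Ka² + 4·Ka·C₀))/2 = 7.40 × 10^-4 M
pH = −log[H+] = −log(7.40 × 10^-4) = 3.13

pH = 3.13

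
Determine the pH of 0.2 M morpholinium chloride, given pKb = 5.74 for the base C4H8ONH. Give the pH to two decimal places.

C4H8ONH2+ is the conjugate acid of the weak base C4H8ONH.
Kb = 10^(−5.74) = 1.82 × 10^-6
Ka = Kw/Kb = 1.0×10^-14 / 1.82 × 10^-6 = 5.49 × 10^-9
Let x = [H+] at equilibrium. Ka = x²/(0.2 − x).
Since Ka ≪ C₀, x ≈ √(Ka·C₀) = 3.31 × 10^-5 M.
pH = −log(3.31 × 10^-5) = 4.48

pH = 4.48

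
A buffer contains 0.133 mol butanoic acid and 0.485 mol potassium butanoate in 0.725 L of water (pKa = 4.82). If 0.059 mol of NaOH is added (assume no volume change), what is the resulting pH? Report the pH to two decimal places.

pH = 5.69

OH- converts CH3(CH2)2COOH to CH3(CH2)2COO-: CH3(CH2)2COOH → 0.074 mol, CH3(CH2)2COO- → 0.544 mol.
pH = pKa + log(n_CH3(CH2)2COO-/n_CH3(CH2)2COOH) = 4.82 + log(0.544/0.074) = 4.82 + (+0.866)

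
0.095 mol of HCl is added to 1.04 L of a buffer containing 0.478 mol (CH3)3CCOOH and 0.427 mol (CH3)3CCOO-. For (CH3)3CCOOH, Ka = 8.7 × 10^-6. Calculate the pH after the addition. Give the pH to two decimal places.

Added H+ converts (CH3)3CCOO- to (CH3)3CCOOH: (CH3)3CCOOH → 0.573 mol, (CH3)3CCOO- → 0.332 mol.
pKa = −log(8.7 × 10^-6) = 5.060
Henderson–Hasselbalch with mole ratio 0.332/0.573: pH = 5.060 + (-0.237)

pH = 4.82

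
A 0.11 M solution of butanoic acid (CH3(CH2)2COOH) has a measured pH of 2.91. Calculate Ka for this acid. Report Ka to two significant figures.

Ka = 1.4 × 10^-5

[H+] = 10^(-2.91) = 1.23 × 10^-3 M
At equilibrium [HA] = 0.11 − 1.23 × 10^-3 = 1.09 × 10^-1 M
Ka = [H+][A-]/[HA] = (1.23 × 10^-3)² / 1.09 × 10^-1 = 1.4 × 10^-5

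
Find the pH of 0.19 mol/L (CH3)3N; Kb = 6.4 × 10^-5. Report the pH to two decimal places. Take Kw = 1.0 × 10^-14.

pH = 11.54

(CH3)3N + H2O ⇌ (CH3)3NH+ + OH-
From the ICE table, Kb = x²/(0.19 − x) = 6.4 × 10^-5.
Since Kb ≪ C₀, x ≈ √(Kb·C₀) = 3.49 × 10^-3 M.
pOH = 2.46, so pH = 14.00 − pOH = 11.54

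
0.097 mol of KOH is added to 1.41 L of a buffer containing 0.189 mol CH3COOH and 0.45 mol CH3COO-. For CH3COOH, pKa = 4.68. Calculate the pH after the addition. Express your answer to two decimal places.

pH = 5.45

After neutralization: n(CH3COOH) = 0.092 mol, n(CH3COO-) = 0.547 mol.
Henderson–Hasselbalch with mole ratio 0.547/0.092: pH = 4.68 + (+0.774)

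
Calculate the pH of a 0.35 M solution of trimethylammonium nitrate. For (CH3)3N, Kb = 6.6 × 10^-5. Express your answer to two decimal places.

(CH3)3NH+ is the conjugate acid of the weak base (CH3)3N.
Ka = Kw/Kb = 1.0×10^-14 / 6.6 × 10^-5 = 1.52 × 10^-10
Ka = [H+]²/(0.35 − [H+]) = 1.52 × 10^-10
Neglecting [H+] in the denominator: [H+] = √(1.52 × 10^-10 × 0.35) = 7.29 × 10^-6 M
pH = −log[H+] = −log(7.29 × 10^-6) = 5.14

pH = 5.14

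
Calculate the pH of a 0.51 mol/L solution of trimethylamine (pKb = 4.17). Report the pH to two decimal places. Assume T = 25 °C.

pH = 11.77

(CH3)3N + H2O ⇌ (CH3)3NH+ + OH-
Kb = 10^(−4.17) = 6.76 × 10^-5
Kb = [OH-]²/(0.51 − [OH-]) = 6.76 × 10^-5
Assume [OH-] ≪ 0.51: [OH-] ≈ √(6.76 × 10^-5 × 0.51) = 5.87 × 10^-3 M
pOH = −log(5.87 × 10^-3) = 2.23; pH = 14.00 − 2.23 = 11.77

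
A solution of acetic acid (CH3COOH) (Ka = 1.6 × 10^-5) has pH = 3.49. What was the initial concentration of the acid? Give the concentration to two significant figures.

C₀ = 6.9 × 10^-3 M

[H+] = 10^(-3.49) = 3.24 × 10^-4 M = x
Ka = x²/(C₀ − x) ⇒ C₀ = x + x²/Ka
C₀ = 3.24 × 10^-4 + (3.24 × 10^-4)²/(1.6 × 10^-5) = 6.89 × 10^-3 M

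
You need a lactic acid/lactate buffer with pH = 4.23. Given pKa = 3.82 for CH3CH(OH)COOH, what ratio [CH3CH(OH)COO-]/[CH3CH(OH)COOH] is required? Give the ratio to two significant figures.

ratio = 2.6

pH = pKa + log(r) ⇒ log(r) = 4.23 − 3.82 = +0.41
r = [CH3CH(OH)COO-]/[CH3CH(OH)COOH] = 10^(+0.41) = 2.57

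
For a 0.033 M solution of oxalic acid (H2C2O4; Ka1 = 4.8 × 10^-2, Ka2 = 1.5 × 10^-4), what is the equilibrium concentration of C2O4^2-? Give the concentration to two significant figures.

1.5 × 10^-4 M

First ionization gives [H+] ≈ [HC2O4-] = 2.25 × 10^-2 M.
Second step: Ka2 = [H+][C2O4^2-]/[HC2O4-] ≈ [C2O4^2-] (since [H+] ≈ [HC2O4-]).
So [C2O4^2-] ≈ Ka2.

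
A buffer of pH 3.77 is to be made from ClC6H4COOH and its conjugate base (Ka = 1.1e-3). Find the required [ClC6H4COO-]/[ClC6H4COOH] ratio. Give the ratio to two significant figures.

ratio = 6.5

pKa = -log(1.1 × 10^-3) = 2.959
pH = pKa + log(r) ⇒ log(r) = 3.77 − 2.959 = +0.811
r = [ClC6H4COO-]/[ClC6H4COOH] = 10^(+0.811) = 6.47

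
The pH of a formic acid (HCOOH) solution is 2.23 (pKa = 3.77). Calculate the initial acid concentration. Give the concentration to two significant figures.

[H+] = 10^(-2.23) = 5.89 × 10^-3 M = x
Ka = 10^(−3.77) = 1.70 × 10^-4
Ka = x²/(C₀ − x) ⇒ C₀ = x + x²/Ka
C₀ = 5.89 × 10^-3 + (5.89 × 10^-3)²/(1.70 × 10^-4) = 2.10 × 10^-1 M

C₀ = 2.1 × 10^-1 M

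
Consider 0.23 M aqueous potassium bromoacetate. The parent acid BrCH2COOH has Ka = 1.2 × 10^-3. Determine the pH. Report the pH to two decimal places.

pH = 8.14

BrCH2COO- is the conjugate base of the weak acid BrCH2COOH.
Kb = Kw/Ka = 1.0×10^-14 / 1.2 × 10^-3 = 8.33 × 10^-12
Kb = [OH-]²/(0.23 − [OH-]) = 8.33 × 10^-12
Neglecting [OH-] in the denominator: [OH-] = √(8.33 × 10^-12 × 0.23) = 1.38 × 10^-6 M
pOH = −log(1.38 × 10^-6) = 5.86; pH = 14.00 − 5.86 = 8.14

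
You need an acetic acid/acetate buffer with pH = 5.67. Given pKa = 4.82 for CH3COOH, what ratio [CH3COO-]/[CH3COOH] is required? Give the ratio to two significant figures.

pH = pKa + log(r) ⇒ log(r) = 5.67 − 4.82 = +0.85
r = [CH3COO-]/[CH3COOH] = 10^(+0.85) = 7.08

ratio = 7.1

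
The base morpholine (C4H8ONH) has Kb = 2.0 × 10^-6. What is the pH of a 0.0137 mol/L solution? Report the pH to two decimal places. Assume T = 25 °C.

pH = 10.22

C4H8ONH + H2O ⇌ C4H8ONH2+ + OH-
Kb = [OH-]²/(0.0137 − [OH-]) = 2.0 × 10^-6
Assume [OH-] ≪ 0.0137: [OH-] ≈ √(2.0 × 10^-6 × 0.0137) = 1.66 × 10^-4 M
pOH = −log(1.66 × 10^-4) = 3.78; pH = 14.00 − 3.78 = 10.22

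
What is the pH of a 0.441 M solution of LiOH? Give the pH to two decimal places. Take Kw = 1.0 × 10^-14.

LiOH is a strong base; [OH-] = 0.441 M.
pOH = -log(0.441) = 0.36
pH = 14.00 - 0.36 = 13.64

pH = 13.64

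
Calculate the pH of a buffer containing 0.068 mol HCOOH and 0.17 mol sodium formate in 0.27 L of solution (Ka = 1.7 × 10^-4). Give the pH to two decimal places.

pH = 4.17

pKa = −log(1.7 × 10^-4) = 3.770
pH = pKa + log([A⁻]/[HA]) = 3.770 + log(0.17/0.068)
pH = 3.770 + (+0.398) = 4.17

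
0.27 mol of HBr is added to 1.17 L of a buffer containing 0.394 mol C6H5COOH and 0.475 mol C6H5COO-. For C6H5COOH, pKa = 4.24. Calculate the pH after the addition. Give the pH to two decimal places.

pH = 3.73

After neutralization: n(C6H5COOH) = 0.664 mol, n(C6H5COO-) = 0.205 mol.
pH = pKa + log(n_C6H5COO-/n_C6H5COOH) = 4.24 + log(0.205/0.664) = 4.24 + (-0.510)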